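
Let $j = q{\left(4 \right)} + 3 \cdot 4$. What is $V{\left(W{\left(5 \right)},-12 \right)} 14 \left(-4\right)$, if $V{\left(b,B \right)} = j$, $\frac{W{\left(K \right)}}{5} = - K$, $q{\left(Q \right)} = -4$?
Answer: $-448$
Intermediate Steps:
$W{\left(K \right)} = - 5 K$ ($W{\left(K \right)} = 5 \left(- K\right) = - 5 K$)
$j = 8$ ($j = -4 + 3 \cdot 4 = -4 + 12 = 8$)
$V{\left(b,B \right)} = 8$
$V{\left(W{\left(5 \right)},-12 \right)} 14 \left(-4\right) = 8 \cdot 14 \left(-4\right) = 8 \left(-56\right) = -448$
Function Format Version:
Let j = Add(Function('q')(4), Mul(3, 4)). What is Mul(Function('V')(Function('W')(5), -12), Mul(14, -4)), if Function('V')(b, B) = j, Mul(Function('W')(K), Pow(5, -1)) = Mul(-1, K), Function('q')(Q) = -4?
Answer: -448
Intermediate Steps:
Function('W')(K) = Mul(-5, K) (Function('W')(K) = Mul(5, Mul(-1, K)) = Mul(-5, K))
j = 8 (j = Add(-4, Mul(3, 4)) = Add(-4, 12) = 8)
Function('V')(b, B) = 8
Mul(Function('V')(Function('W')(5), -12), Mul(14, -4)) = Mul(8, Mul(14, -4)) = Mul(8, -56) = -448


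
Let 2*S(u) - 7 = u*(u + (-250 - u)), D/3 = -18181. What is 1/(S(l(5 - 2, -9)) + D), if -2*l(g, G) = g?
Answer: -1/54352 ≈ -1.8399e-5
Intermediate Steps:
D = -54543 (D = 3*(-18181) = -54543)
l(g, G) = -g/2
S(u) = 7/2 - 125*u (S(u) = 7/2 + (u*(u + (-250 - u)))/2 = 7/2 + (u*(-250))/2 = 7/2 + (-250*u)/2 = 7/2 - 125*u)
1/(S(l(5 - 2, -9)) + D) = 1/((7/2 - (-125)*(5 - 2)/2) - 54543) = 1/((7/2 - (-125)*3/2) - 54543) = 1/((7/2 - 125*(-3/2)) - 54543) = 1/((7/2 + 375/2) - 54543) = 1/(191 - 54543) = 1/(-54352) = -1/54352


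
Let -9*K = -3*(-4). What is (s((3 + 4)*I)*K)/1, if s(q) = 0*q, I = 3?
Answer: 0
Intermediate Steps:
s(q) = 0
K = -4/3 (K = -(-1)*(-4)/3 = -1/9*12 = -4/3 ≈ -1.3333)
(s((3 + 4)*I)*K)/1 = (0*(-4/3))/1 = 0*1 = 0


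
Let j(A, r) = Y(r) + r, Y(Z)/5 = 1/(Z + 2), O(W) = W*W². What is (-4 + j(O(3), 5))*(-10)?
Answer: -120/7 ≈ -17.143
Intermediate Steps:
O(W) = W³
Y(Z) = 5/(2 + Z) (Y(Z) = 5/(Z + 2) = 5/(2 + Z))
j(A, r) = r + 5/(2 + r) (j(A, r) = 5/(2 + r) + r = r + 5/(2 + r))
(-4 + j(O(3), 5))*(-10) = (-4 + (5 + 5*(2 + 5))/(2 + 5))*(-10) = (-4 + (5 + 5*7)/7)*(-10) = (-4 + (5 + 35)/7)*(-10) = (-4 + (⅐)*40)*(-10) = (-4 + 40/7)*(-10) = (12/7)*(-10) = -120/7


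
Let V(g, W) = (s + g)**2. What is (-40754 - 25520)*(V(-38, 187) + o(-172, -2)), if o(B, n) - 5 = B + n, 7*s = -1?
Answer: -4175792192/49 ≈ -8.5220e+7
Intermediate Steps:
s = -1/7 (s = (1/7)*(-1) = -1/7 ≈ -0.14286)
V(g, W) = (-1/7 + g)**2
o(B, n) = 5 + B + n (o(B, n) = 5 + (B + n) = 5 + B + n)
(-40754 - 25520)*(V(-38, 187) + o(-172, -2)) = (-40754 - 25520)*((-1 + 7*(-38))**2/49 + (5 - 172 - 2)) = -66274*((-1 - 266)**2/49 - 169) = -66274*((1/49)*(-267)**2 - 169) = -66274*((1/49)*71289 - 169) = -66274*(71289/49 - 169) = -66274*63008/49 = -4175792192/49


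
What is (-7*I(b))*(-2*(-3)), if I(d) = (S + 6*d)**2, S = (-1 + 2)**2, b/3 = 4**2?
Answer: -3507882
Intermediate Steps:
b = 48 (b = 3*4**2 = 3*16 = 48)
S = 1 (S = 1**2 = 1)
I(d) = (1 + 6*d)**2
(-7*I(b))*(-2*(-3)) = (-7*(1 + 6*48)**2)*(-2*(-3)) = -7*(1 + 288)**2*6 = -7*289**2*6 = -7*83521*6 = -584647*6 = -3507882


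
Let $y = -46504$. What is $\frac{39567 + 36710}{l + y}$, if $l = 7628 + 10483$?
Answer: $- \frac{76277}{28393} \approx -2.6865$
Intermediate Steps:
$l = 18111$
$\frac{39567 + 36710}{l + y} = \frac{39567 + 36710}{18111 - 46504} = \frac{76277}{-28393} = 76277 \left(- \frac{1}{28393}\right) = - \frac{76277}{28393}$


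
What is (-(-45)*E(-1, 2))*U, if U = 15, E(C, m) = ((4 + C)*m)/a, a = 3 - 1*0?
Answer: 1350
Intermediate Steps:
a = 3 (a = 3 + 0 = 3)
E(C, m) = m*(4 + C)/3 (E(C, m) = ((4 + C)*m)/3 = (m*(4 + C))*(⅓) = m*(4 + C)/3)
(-(-45)*E(-1, 2))*U = -(-45)*(⅓)*2*(4 - 1)*15 = -(-45)*(⅓)*2*3*15 = -(-45)*2*15 = -9*(-10)*15 = 90*15 = 1350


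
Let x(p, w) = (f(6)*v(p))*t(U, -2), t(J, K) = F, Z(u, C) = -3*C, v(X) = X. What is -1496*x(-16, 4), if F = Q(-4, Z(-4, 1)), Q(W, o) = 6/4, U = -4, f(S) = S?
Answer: 215424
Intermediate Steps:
Q(W, o) = 3/2 (Q(W, o) = 6*(1/4) = 3/2)
F = 3/2 ≈ 1.5000
t(J, K) = 3/2
x(p, w) = 9*p (x(p, w) = (6*p)*(3/2) = 9*p)
-1496*x(-16, 4) = -13464*(-16) = -1496*(-144) = 215424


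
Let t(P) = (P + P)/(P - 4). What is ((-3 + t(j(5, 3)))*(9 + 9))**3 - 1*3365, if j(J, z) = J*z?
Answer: -4636279/1331 ≈ -3483.3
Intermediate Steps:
t(P) = 2*P/(-4 + P) (t(P) = (2*P)/(-4 + P) = 2*P/(-4 + P))
((-3 + t(j(5, 3)))*(9 + 9))**3 - 1*3365 = ((-3 + 2*(5*3)/(-4 + 5*3))*(9 + 9))**3 - 1*3365 = ((-3 + 2*15/(-4 + 15))*18)**3 - 3365 = ((-3 + 2*15/11)*18)**3 - 3365 = ((-3 + 2*15*(1/11))*18)**3 - 3365 = ((-3 + 30/11)*18)**3 - 3365 = (-3/11*18)**3 - 3365 = (-54/11)**3 - 3365 = -157464/1331 - 3365 = -4636279/1331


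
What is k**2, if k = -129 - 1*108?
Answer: 56169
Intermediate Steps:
k = -237 (k = -129 - 108 = -237)
k**2 = (-237)**2 = 56169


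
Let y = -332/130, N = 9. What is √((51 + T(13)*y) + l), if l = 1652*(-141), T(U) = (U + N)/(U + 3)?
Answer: 11*I*√32526845/130 ≈ 482.58*I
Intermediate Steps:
y = -166/65 (y = -332*1/130 = -166/65 ≈ -2.5538)
T(U) = (9 + U)/(3 + U) (T(U) = (U + 9)/(U + 3) = (9 + U)/(3 + U))
l = -232932
√((51 + T(13)*y) + l) = √((51 + ((9 + 13)/(3 + 13))*(-166/65)) - 232932) = √((51 + (22/16)*(-166/65)) - 232932) = √((51 + ((1/16)*22)*(-166/65)) - 232932) = √((51 + (11/8)*(-166/65)) - 232932) = √((51 - 913/260) - 232932) = √(12347/260 - 232932) = √(-60549973/260) = 11*I*√32526845/130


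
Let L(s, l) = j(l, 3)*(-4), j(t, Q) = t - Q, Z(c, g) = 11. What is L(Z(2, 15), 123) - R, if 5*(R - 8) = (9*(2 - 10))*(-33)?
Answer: -4816/5 ≈ -963.20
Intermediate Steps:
L(s, l) = 12 - 4*l (L(s, l) = (l - 1*3)*(-4) = (l - 3)*(-4) = (-3 + l)*(-4) = 12 - 4*l)
R = 2416/5 (R = 8 + ((9*(2 - 10))*(-33))/5 = 8 + ((9*(-8))*(-33))/5 = 8 + (-72*(-33))/5 = 8 + (⅕)*2376 = 8 + 2376/5 = 2416/5 ≈ 483.20)
L(Z(2, 15), 123) - R = (12 - 4*123) - 1*2416/5 = (12 - 492) - 2416/5 = -480 - 2416/5 = -4816/5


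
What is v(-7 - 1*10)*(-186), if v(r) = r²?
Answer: -53754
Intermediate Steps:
v(-7 - 1*10)*(-186) = (-7 - 1*10)²*(-186) = (-7 - 10)²*(-186) = (-17)²*(-186) = 289*(-186) = -53754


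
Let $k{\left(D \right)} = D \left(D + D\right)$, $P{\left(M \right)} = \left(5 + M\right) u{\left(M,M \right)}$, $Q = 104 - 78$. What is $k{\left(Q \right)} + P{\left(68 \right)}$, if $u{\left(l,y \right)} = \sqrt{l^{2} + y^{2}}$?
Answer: $1352 + 4964 \sqrt{2} \approx 8372.2$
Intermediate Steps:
$Q = 26$ ($Q = 104 - 78 = 26$)
$P{\left(M \right)} = \sqrt{2} \sqrt{M^{2}} \left(5 + M\right)$ ($P{\left(M \right)} = \left(5 + M\right) \sqrt{M^{2} + M^{2}} = \left(5 + M\right) \sqrt{2 M^{2}} = \left(5 + M\right) \sqrt{2} \sqrt{M^{2}} = \sqrt{2} \sqrt{M^{2}} \left(5 + M\right)$)
$k{\left(D \right)} = 2 D^{2}$ ($k{\left(D \right)} = D 2 D = 2 D^{2}$)
$k{\left(Q \right)} + P{\left(68 \right)} = 2 \cdot 26^{2} + \sqrt{2} \sqrt{68^{2}} \left(5 + 68\right) = 2 \cdot 676 + \sqrt{2} \sqrt{4624} \cdot 73 = 1352 + \sqrt{2} \cdot 68 \cdot 73 = 1352 + 4964 \sqrt{2}$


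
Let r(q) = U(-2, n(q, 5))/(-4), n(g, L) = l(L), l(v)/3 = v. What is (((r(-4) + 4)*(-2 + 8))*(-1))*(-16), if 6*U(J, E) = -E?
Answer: 444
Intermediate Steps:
l(v) = 3*v
n(g, L) = 3*L
U(J, E) = -E/6 (U(J, E) = (-E)/6 = -E/6)
r(q) = 5/8 (r(q) = -5/2/(-4) = -⅙*15*(-¼) = -5/2*(-¼) = 5/8)
(((r(-4) + 4)*(-2 + 8))*(-1))*(-16) = (((5/8 + 4)*(-2 + 8))*(-1))*(-16) = (((37/8)*6)*(-1))*(-16) = ((111/4)*(-1))*(-16) = -111/4*(-16) = 444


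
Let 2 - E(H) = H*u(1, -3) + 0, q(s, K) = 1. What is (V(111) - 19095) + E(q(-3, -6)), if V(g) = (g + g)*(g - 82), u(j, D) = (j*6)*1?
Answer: -12661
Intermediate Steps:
u(j, D) = 6*j (u(j, D) = (6*j)*1 = 6*j)
E(H) = 2 - 6*H (E(H) = 2 - (H*(6*1) + 0) = 2 - (H*6 + 0) = 2 - (6*H + 0) = 2 - 6*H)
V(g) = 2*g*(-82 + g) (V(g) = (2*g)*(-82 + g) = 2*g*(-82 + g))
(V(111) - 19095) + E(q(-3, -6)) = (2*111*(-82 + 111) - 19095) + (2 - 6*1) = (2*111*29 - 19095) + (2 - 6) = (6438 - 19095) - 4 = -12657 - 4 = -12661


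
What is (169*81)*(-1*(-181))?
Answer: 2477709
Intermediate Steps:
(169*81)*(-1*(-181)) = 13689*181 = 2477709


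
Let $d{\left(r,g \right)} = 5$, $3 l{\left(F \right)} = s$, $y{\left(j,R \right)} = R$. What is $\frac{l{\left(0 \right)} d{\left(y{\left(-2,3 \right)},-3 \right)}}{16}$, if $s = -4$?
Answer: $- \frac{5}{12} \approx -0.41667$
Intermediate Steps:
$l{\left(F \right)} = - \frac{4}{3}$ ($l{\left(F \right)} = \frac{1}{3} \left(-4\right) = - \frac{4}{3}$)
$\frac{l{\left(0 \right)} d{\left(y{\left(-2,3 \right)},-3 \right)}}{16} = \frac{\left(- \frac{4}{3}\right) 5}{16} = \left(- \frac{20}{3}\right) \frac{1}{16} = - \frac{5}{12}$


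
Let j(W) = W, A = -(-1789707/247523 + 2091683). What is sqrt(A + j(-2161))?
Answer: 17*I*sqrt(443890754508435)/247523 ≈ 1447.0*I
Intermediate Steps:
A = -517737861502/247523 (A = -(-1789707*1/247523 + 2091683) = -(-1789707/247523 + 2091683) = -1*517737861502/247523 = -517737861502/247523 ≈ -2.0917e+6)
sqrt(A + j(-2161)) = sqrt(-517737861502/247523 - 2161) = sqrt(-518272758705/247523) = 17*I*sqrt(443890754508435)/247523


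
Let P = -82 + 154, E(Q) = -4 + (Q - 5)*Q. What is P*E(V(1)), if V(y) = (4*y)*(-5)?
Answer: 35712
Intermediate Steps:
V(y) = -20*y
E(Q) = -4 + Q*(-5 + Q) (E(Q) = -4 + (-5 + Q)*Q = -4 + Q*(-5 + Q))
P = 72
P*E(V(1)) = 72*(-4 + (-20*1)² - (-100)) = 72*(-4 + (-20)² - 5*(-20)) = 72*(-4 + 400 + 100) = 72*496 = 35712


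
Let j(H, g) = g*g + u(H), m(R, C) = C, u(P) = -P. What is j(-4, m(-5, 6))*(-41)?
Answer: -1640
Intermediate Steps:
j(H, g) = g**2 - H (j(H, g) = g*g - H = g**2 - H)
j(-4, m(-5, 6))*(-41) = (6**2 - 1*(-4))*(-41) = (36 + 4)*(-41) = 40*(-41) = -1640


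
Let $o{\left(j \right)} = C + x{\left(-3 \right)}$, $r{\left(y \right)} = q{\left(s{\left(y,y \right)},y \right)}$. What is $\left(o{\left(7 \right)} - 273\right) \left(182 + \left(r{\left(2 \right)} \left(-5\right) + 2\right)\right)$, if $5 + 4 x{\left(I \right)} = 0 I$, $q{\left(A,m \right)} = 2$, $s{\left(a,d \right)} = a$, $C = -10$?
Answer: $- \frac{98919}{2} \approx -49460.0$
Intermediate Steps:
$r{\left(y \right)} = 2$
$x{\left(I \right)} = - \frac{5}{4}$ ($x{\left(I \right)} = - \frac{5}{4} + \frac{0 I}{4} = - \frac{5}{4} + \frac{1}{4} \cdot 0 = - \frac{5}{4} + 0 = - \frac{5}{4}$)
$o{\left(j \right)} = - \frac{45}{4}$ ($o{\left(j \right)} = -10 - \frac{5}{4} = - \frac{45}{4}$)
$\left(o{\left(7 \right)} - 273\right) \left(182 + \left(r{\left(2 \right)} \left(-5\right) + 2\right)\right) = \left(- \frac{45}{4} - 273\right) \left(182 + \left(2 \left(-5\right) + 2\right)\right) = - \frac{1137 \left(182 + \left(-10 + 2\right)\right)}{4} = - \frac{1137 \left(182 - 8\right)}{4} = \left(- \frac{1137}{4}\right) 174 = - \frac{98919}{2}$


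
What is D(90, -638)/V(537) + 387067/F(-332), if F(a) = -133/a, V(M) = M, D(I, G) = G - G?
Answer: 128506244/133 ≈ 9.6621e+5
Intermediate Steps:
D(I, G) = 0
D(90, -638)/V(537) + 387067/F(-332) = 0/537 + 387067/((-133/(-332))) = 0*(1/537) + 387067/((-133*(-1/332))) = 0 + 387067/(133/332) = 0 + 387067*(332/133) = 0 + 128506244/133 = 128506244/133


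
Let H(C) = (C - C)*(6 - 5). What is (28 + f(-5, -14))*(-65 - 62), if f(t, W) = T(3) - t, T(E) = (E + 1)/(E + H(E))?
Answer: -13081/3 ≈ -4360.3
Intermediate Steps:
H(C) = 0 (H(C) = 0*1 = 0)
T(E) = (1 + E)/E (T(E) = (E + 1)/(E + 0) = (1 + E)/E)
f(t, W) = 4/3 - t (f(t, W) = (1 + 3)/3 - t = (1/3)*4 - t = 4/3 - t)
(28 + f(-5, -14))*(-65 - 62) = (28 + (4/3 - 1*(-5)))*(-65 - 62) = (28 + (4/3 + 5))*(-127) = (28 + 19/3)*(-127) = (103/3)*(-127) = -13081/3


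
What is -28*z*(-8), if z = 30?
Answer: 6720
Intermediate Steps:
-28*z*(-8) = -28*30*(-8) = -840*(-8) = 6720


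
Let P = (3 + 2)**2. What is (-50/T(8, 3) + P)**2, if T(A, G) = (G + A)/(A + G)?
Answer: 625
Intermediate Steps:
T(A, G) = 1 (T(A, G) = (A + G)/(A + G) = 1)
P = 25 (P = 5**2 = 25)
(-50/T(8, 3) + P)**2 = (-50/1 + 25)**2 = (-50*1 + 25)**2 = (-50 + 25)**2 = (-25)**2 = 625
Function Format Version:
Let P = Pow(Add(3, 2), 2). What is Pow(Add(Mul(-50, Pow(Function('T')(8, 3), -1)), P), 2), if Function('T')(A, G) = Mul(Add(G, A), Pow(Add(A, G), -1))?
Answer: 625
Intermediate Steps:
Function('T')(A, G) = 1 (Function('T')(A, G) = Mul(Add(A, G), Pow(Add(A, G), -1)) = 1)
P = 25 (P = Pow(5, 2) = 25)
Pow(Add(Mul(-50, Pow(Function('T')(8, 3), -1)), P), 2) = Pow(Add(Mul(-50, Pow(1, -1)), 25), 2) = Pow(Add(Mul(-50, 1), 25), 2) = Pow(Add(-50, 25), 2) = Pow(-25, 2) = 625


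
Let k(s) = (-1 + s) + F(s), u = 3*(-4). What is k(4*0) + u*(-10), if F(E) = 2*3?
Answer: 125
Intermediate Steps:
u = -12
F(E) = 6
k(s) = 5 + s (k(s) = (-1 + s) + 6 = 5 + s)
k(4*0) + u*(-10) = (5 + 4*0) - 12*(-10) = (5 + 0) + 120 = 5 + 120 = 125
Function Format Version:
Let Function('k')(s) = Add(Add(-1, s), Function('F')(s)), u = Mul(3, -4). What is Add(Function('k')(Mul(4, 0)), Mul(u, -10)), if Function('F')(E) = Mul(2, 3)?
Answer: 125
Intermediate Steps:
u = -12
Function('F')(E) = 6
Function('k')(s) = Add(5, s) (Function('k')(s) = Add(Add(-1, s), 6) = Add(5, s))
Add(Function('k')(Mul(4, 0)), Mul(u, -10)) = Add(Add(5, Mul(4, 0)), Mul(-12, -10)) = Add(Add(5, 0), 120) = Add(5, 120) = 125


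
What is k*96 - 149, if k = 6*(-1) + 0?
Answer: -725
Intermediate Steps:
k = -6 (k = -6 + 0 = -6)
k*96 - 149 = -6*96 - 149 = -576 - 149 = -725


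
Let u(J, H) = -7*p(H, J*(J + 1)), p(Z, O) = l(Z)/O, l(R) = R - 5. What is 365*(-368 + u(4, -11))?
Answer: -132276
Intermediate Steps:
l(R) = -5 + R
p(Z, O) = (-5 + Z)/O
u(J, H) = -7*(-5 + H)/(J*(1 + J)) (u(J, H) = -7*(-5 + H)/(J*(J + 1)) = -7*(-5 + H)/(J*(1 + J)))
365*(-368 + u(4, -11)) = 365*(-368 + 7*(5 - 1*(-11))/(4*(1 + 4))) = 365*(-368 + 7*(¼)*(5 + 11)/5) = 365*(-368 + 7*(¼)*(⅕)*16) = 365*(-368 + 28/5) = 365*(-1812/5) = -132276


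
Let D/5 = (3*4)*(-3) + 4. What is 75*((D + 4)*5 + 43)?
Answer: -55275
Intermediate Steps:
D = -160 (D = 5*((3*4)*(-3) + 4) = 5*(12*(-3) + 4) = 5*(-36 + 4) = 5*(-32) = -160)
75*((D + 4)*5 + 43) = 75*((-160 + 4)*5 + 43) = 75*(-156*5 + 43) = 75*(-780 + 43) = 75*(-737) = -55275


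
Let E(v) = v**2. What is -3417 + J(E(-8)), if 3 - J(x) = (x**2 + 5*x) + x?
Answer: -7894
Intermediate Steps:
J(x) = 3 - x**2 - 6*x (J(x) = 3 - ((x**2 + 5*x) + x) = 3 - (x**2 + 6*x) = 3 + (-x**2 - 6*x) = 3 - x**2 - 6*x)
-3417 + J(E(-8)) = -3417 + (3 - ((-8)**2)**2 - 6*(-8)**2) = -3417 + (3 - 1*64**2 - 6*64) = -3417 + (3 - 1*4096 - 384) = -3417 + (3 - 4096 - 384) = -3417 - 4477 = -7894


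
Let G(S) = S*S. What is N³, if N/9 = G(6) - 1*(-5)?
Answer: 50243409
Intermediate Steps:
G(S) = S²
N = 369 (N = 9*(6² - 1*(-5)) = 9*(36 + 5) = 9*41 = 369)
N³ = 369³ = 50243409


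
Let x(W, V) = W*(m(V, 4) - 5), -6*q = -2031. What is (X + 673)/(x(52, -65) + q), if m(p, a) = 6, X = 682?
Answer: 2710/781 ≈ 3.4699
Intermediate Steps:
q = 677/2 (q = -⅙*(-2031) = 677/2 ≈ 338.50)
x(W, V) = W (x(W, V) = W*(6 - 5) = W*1 = W)
(X + 673)/(x(52, -65) + q) = (682 + 673)/(52 + 677/2) = 1355/(781/2) = 1355*(2/781) = 2710/781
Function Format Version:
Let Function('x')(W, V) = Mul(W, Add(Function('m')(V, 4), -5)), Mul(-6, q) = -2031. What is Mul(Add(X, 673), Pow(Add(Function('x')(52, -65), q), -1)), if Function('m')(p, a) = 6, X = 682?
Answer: Rational(2710, 781) ≈ 3.4699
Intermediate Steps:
q = Rational(677, 2) (q = Mul(Rational(-1, 6), -2031) = Rational(677, 2) ≈ 338.50)
Function('x')(W, V) = W (Function('x')(W, V) = Mul(W, Add(6, -5)) = Mul(W, 1) = W)
Mul(Add(X, 673), Pow(Add(Function('x')(52, -65), q), -1)) = Mul(Add(682, 673), Pow(Add(52, Rational(677, 2)), -1)) = Mul(1355, Pow(Rational(781, 2), -1)) = Mul(1355, Rational(2, 781)) = Rational(2710, 781)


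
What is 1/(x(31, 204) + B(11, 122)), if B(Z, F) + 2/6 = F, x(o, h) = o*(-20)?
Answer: -3/1495 ≈ -0.0020067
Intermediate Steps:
x(o, h) = -20*o
B(Z, F) = -1/3 + F
1/(x(31, 204) + B(11, 122)) = 1/(-20*31 + (-1/3 + 122)) = 1/(-620 + 365/3) = 1/(-1495/3) = -3/1495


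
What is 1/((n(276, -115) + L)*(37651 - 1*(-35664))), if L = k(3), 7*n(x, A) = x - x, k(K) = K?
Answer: 1/219945 ≈ 4.5466e-6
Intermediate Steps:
n(x, A) = 0 (n(x, A) = (x - x)/7 = (⅐)*0 = 0)
L = 3
1/((n(276, -115) + L)*(37651 - 1*(-35664))) = 1/((0 + 3)*(37651 - 1*(-35664))) = 1/(3*(37651 + 35664)) = (⅓)/73315 = (⅓)*(1/73315) = 1/219945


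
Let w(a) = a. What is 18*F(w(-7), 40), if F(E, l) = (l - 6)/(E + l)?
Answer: 204/11 ≈ 18.545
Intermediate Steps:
F(E, l) = (-6 + l)/(E + l)
18*F(w(-7), 40) = 18*((-6 + 40)/(-7 + 40)) = 18*(34/33) = 204/11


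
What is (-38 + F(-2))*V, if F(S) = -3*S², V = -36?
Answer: 1800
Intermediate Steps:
(-38 + F(-2))*V = (-38 - 3*(-2)²)*(-36) = (-38 - 3*4)*(-36) = (-38 - 12)*(-36) = -50*(-36) = 1800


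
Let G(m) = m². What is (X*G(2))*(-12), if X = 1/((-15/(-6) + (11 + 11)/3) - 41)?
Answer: 288/187 ≈ 1.5401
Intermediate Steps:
X = -6/187 (X = 1/((-15*(-⅙) + 22*(⅓)) - 41) = 1/((5/2 + 22/3) - 41) = 1/(59/6 - 41) = 1/(-187/6) = -6/187 ≈ -0.032086)
(X*G(2))*(-12) = -6/187*2²*(-12) = -6/187*4*(-12) = -24/187*(-12) = 288/187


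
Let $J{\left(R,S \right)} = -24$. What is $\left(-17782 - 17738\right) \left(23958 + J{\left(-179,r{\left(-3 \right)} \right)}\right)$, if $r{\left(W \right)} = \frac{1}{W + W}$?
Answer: $-850135680$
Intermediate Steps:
$r{\left(W \right)} = \frac{1}{2 W}$
$\left(-17782 - 17738\right) \left(23958 + J{\left(-179,r{\left(-3 \right)} \right)}\right) = \left(-17782 - 17738\right) \left(23958 - 24\right) = \left(-35520\right) 23934 = -850135680$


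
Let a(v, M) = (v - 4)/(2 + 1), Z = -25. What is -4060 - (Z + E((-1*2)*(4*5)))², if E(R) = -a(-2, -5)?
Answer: -4589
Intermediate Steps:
a(v, M) = -4/3 + v/3 (a(v, M) = (-4 + v)/3 = (-4 + v)*(⅓) = -4/3 + v/3)
E(R) = 2 (E(R) = -(-4/3 + (⅓)*(-2)) = -(-4/3 - ⅔) = -1*(-2) = 2)
-4060 - (Z + E((-1*2)*(4*5)))² = -4060 - (-25 + 2)² = -4060 - 1*(-23)² = -4060 - 1*529 = -4060 - 529 = -4589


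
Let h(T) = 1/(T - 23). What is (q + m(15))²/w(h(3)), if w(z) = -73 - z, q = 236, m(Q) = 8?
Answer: -1190720/1459 ≈ -816.12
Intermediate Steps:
h(T) = 1/(-23 + T)
(q + m(15))²/w(h(3)) = (236 + 8)²/(-73 - 1/(-23 + 3)) = 244²/(-73 - 1/(-20)) = 59536/(-73 - 1*(-1/20)) = 59536/(-73 + 1/20) = 59536/(-1459/20) = 59536*(-20/1459) = -1190720/1459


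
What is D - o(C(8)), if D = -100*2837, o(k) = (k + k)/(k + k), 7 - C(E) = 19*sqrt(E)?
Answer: -283701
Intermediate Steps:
C(E) = 7 - 19*sqrt(E)
o(k) = 1 (o(k) = (2*k)/((2*k)) = (2*k)*(1/(2*k)) = 1)
D = -283700
D - o(C(8)) = -283700 - 1*1 = -283700 - 1 = -283701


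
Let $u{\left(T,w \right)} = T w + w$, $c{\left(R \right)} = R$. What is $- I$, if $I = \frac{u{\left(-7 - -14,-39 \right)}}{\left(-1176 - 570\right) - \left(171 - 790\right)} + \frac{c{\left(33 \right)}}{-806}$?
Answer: $- \frac{214281}{908362} \approx -0.2359$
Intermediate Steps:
$u{\left(T,w \right)} = w + T w$
$I = \frac{214281}{908362}$ ($I = \frac{\left(-39\right) \left(1 - -7\right)}{\left(-1176 - 570\right) - \left(171 - 790\right)} + \frac{33}{-806} = \frac{\left(-39\right) \left(1 + \left(-7 + 14\right)\right)}{\left(-1176 - 570\right) - \left(171 - 790\right)} + 33 \left(- \frac{1}{806}\right) = \frac{\left(-39\right) \left(1 + 7\right)}{-1746 - -619} - \frac{33}{806} = \frac{\left(-39\right) 8}{-1746 + 619} - \frac{33}{806} = - \frac{312}{-1127} - \frac{33}{806} = \left(-312\right) \left(- \frac{1}{1127}\right) - \frac{33}{806} = \frac{312}{1127} - \frac{33}{806} = \frac{214281}{908362} \approx 0.2359$)
$- I = \left(-1\right) \frac{214281}{908362} = - \frac{214281}{908362}$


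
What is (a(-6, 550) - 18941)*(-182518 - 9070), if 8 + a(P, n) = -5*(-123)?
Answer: 3512574392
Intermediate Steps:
a(P, n) = 607 (a(P, n) = -8 - 5*(-123) = -8 + 615 = 607)
(a(-6, 550) - 18941)*(-182518 - 9070) = (607 - 18941)*(-182518 - 9070) = -18334*(-191588) = 3512574392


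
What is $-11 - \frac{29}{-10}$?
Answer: $- \frac{81}{10} \approx -8.1$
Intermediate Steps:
$-11 - \frac{29}{-10} = -11 - - \frac{29}{10} = -11 + \frac{29}{10} = - \frac{81}{10}$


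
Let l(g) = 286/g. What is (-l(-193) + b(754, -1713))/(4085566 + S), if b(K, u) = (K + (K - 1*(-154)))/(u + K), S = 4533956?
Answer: -23246/797680734207 ≈ -2.9142e-8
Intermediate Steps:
b(K, u) = (154 + 2*K)/(K + u) (b(K, u) = (K + (K + 154))/(K + u) = (K + (154 + K))/(K + u) = (154 + 2*K)/(K + u))
(-l(-193) + b(754, -1713))/(4085566 + S) = (-286/(-193) + 2*(77 + 754)/(754 - 1713))/(4085566 + 4533956) = (-286*(-1)/193 + 2*831/(-959))/8619522 = (-1*(-286/193) + 2*(-1/959)*831)*(1/8619522) = (286/193 - 1662/959)*(1/8619522) = -46492/185087*1/8619522 = -23246/797680734207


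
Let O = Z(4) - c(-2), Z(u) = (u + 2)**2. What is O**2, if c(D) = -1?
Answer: 1369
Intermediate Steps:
Z(u) = (2 + u)**2
O = 37 (O = (2 + 4)**2 - 1*(-1) = 6**2 + 1 = 36 + 1 = 37)
O**2 = 37**2 = 1369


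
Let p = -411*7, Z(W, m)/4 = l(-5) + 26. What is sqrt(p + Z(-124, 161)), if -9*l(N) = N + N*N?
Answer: I*sqrt(25037)/3 ≈ 52.744*I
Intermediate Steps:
l(N) = -N/9 - N**2/9 (l(N) = -(N + N*N)/9 = -(N + N**2)/9 = -N/9 - N**2/9)
Z(W, m) = 856/9 (Z(W, m) = 4*(-1/9*(-5)*(1 - 5) + 26) = 4*(-1/9*(-5)*(-4) + 26) = 4*(-20/9 + 26) = 4*(214/9) = 856/9)
p = -2877
sqrt(p + Z(-124, 161)) = sqrt(-2877 + 856/9) = sqrt(-25037/9) = I*sqrt(25037)/3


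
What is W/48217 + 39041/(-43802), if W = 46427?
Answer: 151155557/2112001034 ≈ 0.071570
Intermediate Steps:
W/48217 + 39041/(-43802) = 46427/48217 + 39041/(-43802) = 46427*(1/48217) + 39041*(-1/43802) = 46427/48217 - 39041/43802 = 151155557/2112001034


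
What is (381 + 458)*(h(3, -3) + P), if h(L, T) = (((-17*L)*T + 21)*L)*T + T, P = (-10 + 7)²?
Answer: -1308840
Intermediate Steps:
P = 9 (P = (-3)² = 9)
h(L, T) = T + L*T*(21 - 17*L*T) (h(L, T) = ((-17*L*T + 21)*L)*T + T = ((21 - 17*L*T)*L)*T + T = (L*(21 - 17*L*T))*T + T = L*T*(21 - 17*L*T) + T = T + L*T*(21 - 17*L*T))
(381 + 458)*(h(3, -3) + P) = (381 + 458)*(-3*(1 + 21*3 - 17*(-3)*3²) + 9) = 839*(-3*(1 + 63 - 17*(-3)*9) + 9) = 839*(-3*(1 + 63 + 459) + 9) = 839*(-3*523 + 9) = 839*(-1569 + 9) = 839*(-1560) = -1308840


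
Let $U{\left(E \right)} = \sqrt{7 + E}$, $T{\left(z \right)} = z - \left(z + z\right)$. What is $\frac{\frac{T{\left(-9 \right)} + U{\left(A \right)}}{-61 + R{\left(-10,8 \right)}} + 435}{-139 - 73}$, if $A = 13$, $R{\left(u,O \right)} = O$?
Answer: $- \frac{11523}{5618} + \frac{\sqrt{5}}{5618} \approx -2.0507$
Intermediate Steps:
$T{\left(z \right)} = - z$ ($T{\left(z \right)} = z - 2 z = - z$)
$\frac{\frac{T{\left(-9 \right)} + U{\left(A \right)}}{-61 + R{\left(-10,8 \right)}} + 435}{-139 - 73} = \frac{\frac{\left(-1\right) \left(-9\right) + \sqrt{7 + 13}}{-61 + 8} + 435}{-139 - 73} = \frac{\frac{9 + \sqrt{20}}{-53} + 435}{-212} = \left(\left(9 + 2 \sqrt{5}\right) \left(- \frac{1}{53}\right) + 435\right) \left(- \frac{1}{212}\right) = \left(\left(- \frac{9}{53} - \frac{2 \sqrt{5}}{53}\right) + 435\right) \left(- \frac{1}{212}\right) = \left(\frac{23046}{53} - \frac{2 \sqrt{5}}{53}\right) \left(- \frac{1}{212}\right) = - \frac{11523}{5618} + \frac{\sqrt{5}}{5618}$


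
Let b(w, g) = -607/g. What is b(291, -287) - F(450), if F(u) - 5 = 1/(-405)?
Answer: -335053/116235 ≈ -2.8825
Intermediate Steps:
F(u) = 2024/405 (F(u) = 5 + 1/(-405) = 5 - 1/405 = 2024/405)
b(291, -287) - F(450) = -607/(-287) - 1*2024/405 = -607*(-1/287) - 2024/405 = 607/287 - 2024/405 = -335053/116235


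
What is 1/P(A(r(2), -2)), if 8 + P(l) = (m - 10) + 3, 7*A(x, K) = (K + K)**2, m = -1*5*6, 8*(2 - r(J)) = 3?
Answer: -1/45 ≈ -0.022222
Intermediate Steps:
r(J) = 13/8 (r(J) = 2 - 1/8*3 = 2 - 3/8 = 13/8)
m = -30 (m = -5*6 = -30)
A(x, K) = 4*K**2/7 (A(x, K) = (K + K)**2/7 = (2*K)**2/7 = (4*K**2)/7 = 4*K**2/7)
P(l) = -45 (P(l) = -8 + ((-30 - 10) + 3) = -8 + (-40 + 3) = -8 - 37 = -45)
1/P(A(r(2), -2)) = 1/(-45) = -1/45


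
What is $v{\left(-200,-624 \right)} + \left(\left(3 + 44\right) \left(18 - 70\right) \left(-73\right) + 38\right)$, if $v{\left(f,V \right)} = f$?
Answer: $178250$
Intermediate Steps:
$v{\left(-200,-624 \right)} + \left(\left(3 + 44\right) \left(18 - 70\right) \left(-73\right) + 38\right) = -200 + \left(\left(3 + 44\right) \left(18 - 70\right) \left(-73\right) + 38\right) = -200 + \left(47 \left(-52\right) \left(-73\right) + 38\right) = -200 + \left(\left(-2444\right) \left(-73\right) + 38\right) = -200 + \left(178412 + 38\right) = -200 + 178450 = 178250$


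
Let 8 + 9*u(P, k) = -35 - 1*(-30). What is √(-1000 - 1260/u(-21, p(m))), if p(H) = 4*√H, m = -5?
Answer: 2*I*√5395/13 ≈ 11.3*I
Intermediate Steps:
u(P, k) = -13/9 (u(P, k) = -8/9 + (-35 - 1*(-30))/9 = -8/9 + (-35 + 30)/9 = -8/9 + (⅑)*(-5) = -8/9 - 5/9 = -13/9)
√(-1000 - 1260/u(-21, p(m))) = √(-1000 - 1260/(-13/9)) = √(-1000 - 1260*(-9/13)) = √(-1000 + 11340/13) = √(-1660/13) = 2*I*√5395/13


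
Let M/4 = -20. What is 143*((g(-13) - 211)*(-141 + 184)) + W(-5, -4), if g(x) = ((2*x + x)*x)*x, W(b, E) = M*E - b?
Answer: -41825173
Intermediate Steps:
M = -80 (M = 4*(-20) = -80)
W(b, E) = -b - 80*E (W(b, E) = -80*E - b = -b - 80*E)
g(x) = 3*x**3 (g(x) = ((3*x)*x)*x = (3*x**2)*x = 3*x**3)
143*((g(-13) - 211)*(-141 + 184)) + W(-5, -4) = 143*((3*(-13)**3 - 211)*(-141 + 184)) + (-1*(-5) - 80*(-4)) = 143*((3*(-2197) - 211)*43) + (5 + 320) = 143*((-6591 - 211)*43) + 325 = 143*(-6802*43) + 325 = 143*(-292486) + 325 = -41825498 + 325 = -41825173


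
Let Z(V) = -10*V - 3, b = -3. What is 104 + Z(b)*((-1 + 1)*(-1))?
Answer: 104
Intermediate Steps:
Z(V) = -3 - 10*V
104 + Z(b)*((-1 + 1)*(-1)) = 104 + (-3 - 10*(-3))*((-1 + 1)*(-1)) = 104 + (-3 + 30)*(0*(-1)) = 104 + 27*0 = 104 + 0 = 104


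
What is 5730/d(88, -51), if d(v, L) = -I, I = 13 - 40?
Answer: 1910/9 ≈ 212.22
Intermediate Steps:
I = -27
d(v, L) = 27 (d(v, L) = -1*(-27) = 27)
5730/d(88, -51) = 5730/27 = 5730*(1/27) = 1910/9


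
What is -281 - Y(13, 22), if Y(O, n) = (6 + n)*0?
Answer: -281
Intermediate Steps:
Y(O, n) = 0
-281 - Y(13, 22) = -281 - 1*0 = -281 + 0 = -281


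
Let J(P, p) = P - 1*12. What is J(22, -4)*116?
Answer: 1160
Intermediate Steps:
J(P, p) = -12 + P (J(P, p) = P - 12 = -12 + P)
J(22, -4)*116 = (-12 + 22)*116 = 10*116 = 1160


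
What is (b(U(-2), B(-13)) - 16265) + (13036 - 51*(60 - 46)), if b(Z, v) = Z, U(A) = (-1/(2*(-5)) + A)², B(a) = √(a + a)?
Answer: -393939/100 ≈ -3939.4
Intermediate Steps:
B(a) = √2*√a (B(a) = √(2*a) = √2*√a)
U(A) = (⅒ + A)² (U(A) = (-1/(-10) + A)² = (-1*(-⅒) + A)² = (⅒ + A)²)
(b(U(-2), B(-13)) - 16265) + (13036 - 51*(60 - 46)) = ((1 + 10*(-2))²/100 - 16265) + (13036 - 51*(60 - 46)) = ((1 - 20)²/100 - 16265) + (13036 - 51*14) = ((1/100)*(-19)² - 16265) + (13036 - 714) = ((1/100)*361 - 16265) + 12322 = (361/100 - 16265) + 12322 = -1626139/100 + 12322 = -393939/100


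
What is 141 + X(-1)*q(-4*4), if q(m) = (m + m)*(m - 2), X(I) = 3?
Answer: 1869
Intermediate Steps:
q(m) = 2*m*(-2 + m) (q(m) = (2*m)*(-2 + m) = 2*m*(-2 + m))
141 + X(-1)*q(-4*4) = 141 + 3*(2*(-4*4)*(-2 - 4*4)) = 141 + 3*(2*(-16)*(-2 - 16)) = 141 + 3*(2*(-16)*(-18)) = 141 + 3*576 = 141 + 1728 = 1869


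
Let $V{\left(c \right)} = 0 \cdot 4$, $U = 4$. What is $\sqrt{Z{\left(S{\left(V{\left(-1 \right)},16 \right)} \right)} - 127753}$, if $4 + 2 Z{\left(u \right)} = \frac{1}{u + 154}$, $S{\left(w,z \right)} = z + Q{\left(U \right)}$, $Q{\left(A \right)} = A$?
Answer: $\frac{i \sqrt{3867910293}}{174} \approx 357.43 i$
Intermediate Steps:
$V{\left(c \right)} = 0$
$S{\left(w,z \right)} = 4 + z$ ($S{\left(w,z \right)} = z + 4 = 4 + z$)
$Z{\left(u \right)} = -2 + \frac{1}{2 \left(154 + u\right)}$ ($Z{\left(u \right)} = -2 + \frac{1}{2 \left(u + 154\right)} = -2 + \frac{1}{2 \left(154 + u\right)}$)
$\sqrt{Z{\left(S{\left(V{\left(-1 \right)},16 \right)} \right)} - 127753} = \sqrt{\frac{-615 - 4 \left(4 + 16\right)}{2 \left(154 + \left(4 + 16\right)\right)} - 127753} = \sqrt{\frac{-615 - 80}{2 \left(154 + 20\right)} + \left(-168796 + 41043\right)} = \sqrt{\frac{-615 - 80}{2 \cdot 174} - 127753} = \sqrt{\frac{1}{2} \cdot \frac{1}{174} \left(-695\right) - 127753} = \sqrt{- \frac{695}{348} - 127753} = \sqrt{- \frac{44458739}{348}} = \frac{i \sqrt{3867910293}}{174}$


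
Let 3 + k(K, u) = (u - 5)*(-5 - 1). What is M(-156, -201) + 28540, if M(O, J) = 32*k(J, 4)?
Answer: 28636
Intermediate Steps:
k(K, u) = 27 - 6*u (k(K, u) = -3 + (u - 5)*(-5 - 1) = -3 + (-5 + u)*(-6) = -3 + (30 - 6*u) = 27 - 6*u)
M(O, J) = 96 (M(O, J) = 32*(27 - 6*4) = 32*(27 - 24) = 32*3 = 96)
M(-156, -201) + 28540 = 96 + 28540 = 28636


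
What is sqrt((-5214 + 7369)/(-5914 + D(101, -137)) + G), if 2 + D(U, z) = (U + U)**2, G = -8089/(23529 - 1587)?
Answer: I*sqrt(25487142070802)/9113244 ≈ 0.55397*I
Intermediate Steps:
G = -8089/21942 ≈ -0.36865
D(U, z) = -2 + 4*U**2 (D(U, z) = -2 + (U + U)**2 = -2 + (2*U)**2 = -2 + 4*U**2)
sqrt((-5214 + 7369)/(-5914 + D(101, -137)) + G) = sqrt((-5214 + 7369)/(-5914 + (-2 + 4*101**2)) - 8089/21942) = sqrt(2155/(-5914 + (-2 + 4*10201)) - 8089/21942) = sqrt(2155/(-5914 + (-2 + 40804)) - 8089/21942) = sqrt(2155/(-5914 + 40802) - 8089/21942) = sqrt(2155/34888 - 8089/21942) = sqrt(-117462011/382756248) = I*sqrt(25487142070802)/9113244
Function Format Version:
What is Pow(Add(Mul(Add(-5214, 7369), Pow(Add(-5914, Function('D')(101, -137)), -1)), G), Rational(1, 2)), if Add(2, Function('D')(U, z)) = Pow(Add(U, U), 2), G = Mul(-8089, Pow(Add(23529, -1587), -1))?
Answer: Mul(Rational(1, 9113244), I, Pow(25487142070802, Rational(1, 2))) ≈ Mul(0.55397, I)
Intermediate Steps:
G = Rational(-8089, 21942) (G = Mul(-8089, Pow(21942, -1)) = Mul(-8089, Rational(1, 21942)) = Rational(-8089, 21942) ≈ -0.36865)
Function('D')(U, z) = Add(-2, Mul(4, Pow(U, 2))) (Function('D')(U, z) = Add(-2, Pow(Add(U, U), 2)) = Add(-2, Pow(Mul(2, U), 2)) = Add(-2, Mul(4, Pow(U, 2))))
Pow(Add(Mul(Add(-5214, 7369), Pow(Add(-5914, Function('D')(101, -137)), -1)), G), Rational(1, 2)) = Pow(Add(Mul(Add(-5214, 7369), Pow(Add(-5914, Add(-2, Mul(4, Pow(101, 2)))), -1)), Rational(-8089, 21942)), Rational(1, 2)) = Pow(Add(Mul(2155, Pow(Add(-5914, Add(-2, Mul(4, 10201))), -1)), Rational(-8089, 21942)), Rational(1, 2)) = Pow(Add(Mul(2155, Pow(Add(-5914, Add(-2, 40804)), -1)), Rational(-8089, 21942)), Rational(1, 2)) = Pow(Add(Mul(2155, Pow(Add(-5914, 40802), -1)), Rational(-8089, 21942)), Rational(1, 2)) = Pow(Add(Mul(2155, Pow(34888, -1)), Rational(-8089, 21942)), Rational(1, 2)) = Pow(Add(Mul(2155, Rational(1, 34888)), Rational(-8089, 21942)), Rational(1, 2)) = Pow(Add(Rational(2155, 34888), Rational(-8089, 21942)), Rational(1, 2)) = Pow(Rational(-117462011, 382756248), Rational(1, 2)) = Mul(Rational(1, 9113244), I, Pow(25487142070802, Rational(1, 2)))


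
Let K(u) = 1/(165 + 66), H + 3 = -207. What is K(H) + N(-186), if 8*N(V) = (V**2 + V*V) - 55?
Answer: 15970655/1848 ≈ 8642.1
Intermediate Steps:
H = -210 (H = -3 - 207 = -210)
K(u) = 1/231
N(V) = -55/8 + V**2/4 (N(V) = ((V**2 + V*V) - 55)/8 = ((V**2 + V**2) - 55)/8 = (2*V**2 - 55)/8 = (-55 + 2*V**2)/8 = -55/8 + V**2/4)
K(H) + N(-186) = 1/231 + (-55/8 + (1/4)*(-186)**2) = 1/231 + (-55/8 + (1/4)*34596) = 1/231 + (-55/8 + 8649) = 1/231 + 69137/8 = 15970655/1848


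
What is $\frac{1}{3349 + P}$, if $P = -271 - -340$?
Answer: $\frac{1}{3418} \approx 0.00029257$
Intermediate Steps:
$P = 69$ ($P = -271 + 340 = 69$)
$\frac{1}{3349 + P} = \frac{1}{3349 + 69} = \frac{1}{3418}$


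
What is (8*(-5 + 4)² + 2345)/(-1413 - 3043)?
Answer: -2353/4456 ≈ -0.52805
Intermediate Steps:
(8*(-5 + 4)² + 2345)/(-1413 - 3043) = (8*(-1)² + 2345)/(-4456) = (8*1 + 2345)*(-1/4456) = (8 + 2345)*(-1/4456) = 2353*(-1/4456) = -2353/4456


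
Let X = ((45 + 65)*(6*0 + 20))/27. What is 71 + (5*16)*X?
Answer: 177917/27 ≈ 6589.5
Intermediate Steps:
X = 2200/27 (X = (110*(0 + 20))*(1/27) = (110*20)*(1/27) = 2200*(1/27) = 2200/27 ≈ 81.481)
71 + (5*16)*X = 71 + (5*16)*(2200/27) = 71 + 80*(2200/27) = 71 + 176000/27 = 177917/27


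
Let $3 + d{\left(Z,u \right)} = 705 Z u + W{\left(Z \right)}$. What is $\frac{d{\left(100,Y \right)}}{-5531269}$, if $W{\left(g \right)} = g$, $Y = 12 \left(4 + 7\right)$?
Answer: $- \frac{9306097}{5531269} \approx -1.6825$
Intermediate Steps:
$Y = 132$ ($Y = 12 \cdot 11 = 132$)
$d{\left(Z,u \right)} = -3 + Z + 705 Z u$ ($d{\left(Z,u \right)} = -3 + \left(705 Z u + Z\right) = -3 + \left(Z + 705 Z u\right) = -3 + Z + 705 Z u$)
$\frac{d{\left(100,Y \right)}}{-5531269} = \frac{-3 + 100 + 705 \cdot 100 \cdot 132}{-5531269} = \left(-3 + 100 + 9306000\right) \left(- \frac{1}{5531269}\right) = 9306097 \left(- \frac{1}{5531269}\right) = - \frac{9306097}{5531269}$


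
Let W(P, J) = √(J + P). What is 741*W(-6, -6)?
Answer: 1482*I*√3 ≈ 2566.9*I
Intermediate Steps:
741*W(-6, -6) = 741*√(-6 - 6) = 741*√(-12) = 741*(2*I*√3) = 1482*I*√3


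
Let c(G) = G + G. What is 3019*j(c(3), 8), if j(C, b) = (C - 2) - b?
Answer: -12076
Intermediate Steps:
c(G) = 2*G
j(C, b) = -2 + C - b (j(C, b) = (-2 + C) - b = -2 + C - b)
3019*j(c(3), 8) = 3019*(-2 + 2*3 - 1*8) = 3019*(-2 + 6 - 8) = 3019*(-4) = -12076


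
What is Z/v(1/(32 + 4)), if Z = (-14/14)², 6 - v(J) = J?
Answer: 36/215 ≈ 0.16744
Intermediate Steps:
v(J) = 6 - J
Z = 1 (Z = (-14*1/14)² = (-1)² = 1)
Z/v(1/(32 + 4)) = 1/(6 - 1/(32 + 4)) = 1/(6 - 1/36) = 1/(215/36) = 1*(36/215) = 36/215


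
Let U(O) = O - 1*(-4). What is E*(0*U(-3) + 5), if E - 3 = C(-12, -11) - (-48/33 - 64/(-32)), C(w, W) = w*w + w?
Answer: 7395/11 ≈ 672.27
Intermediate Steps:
U(O) = 4 + O (U(O) = O + 4 = 4 + O)
C(w, W) = w + w² (C(w, W) = w² + w = w + w²)
E = 1479/11 (E = 3 + (-12*(1 - 12) - (-48/33 - 64/(-32))) = 3 + (-12*(-11) - (-48*1/33 - 64*(-1/32))) = 3 + (132 - (-16/11 + 2)) = 3 + (132 - 1*6/11) = 3 + (132 - 6/11) = 3 + 1446/11 = 1479/11 ≈ 134.45)
E*(0*U(-3) + 5) = 1479*(0*(4 - 3) + 5)/11 = 1479*(0*1 + 5)/11 = 1479*(0 + 5)/11 = (1479/11)*5 = 7395/11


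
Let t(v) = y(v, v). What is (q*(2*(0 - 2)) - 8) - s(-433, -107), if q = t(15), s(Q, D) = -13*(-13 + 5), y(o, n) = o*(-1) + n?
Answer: -112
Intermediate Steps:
y(o, n) = n - o (y(o, n) = -o + n = n - o)
s(Q, D) = 104 (s(Q, D) = -13*(-8) = 104)
t(v) = 0 (t(v) = v - v = 0)
q = 0
(q*(2*(0 - 2)) - 8) - s(-433, -107) = (0*(2*(0 - 2)) - 8) - 1*104 = (0*(2*(-2)) - 8) - 104 = (0*(-4) - 8) - 104 = (0 - 8) - 104 = -8 - 104 = -112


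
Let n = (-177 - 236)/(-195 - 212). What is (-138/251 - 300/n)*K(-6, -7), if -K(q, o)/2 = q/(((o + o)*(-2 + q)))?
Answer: -46056141/1451282 ≈ -31.735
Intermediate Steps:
n = 413/407 (n = -413/(-407) = -413*(-1/407) = 413/407 ≈ 1.0147)
K(q, o) = -q/(o*(-2 + q)) (K(q, o) = -2*q/((o + o)*(-2 + q)) = -2*q/((2*o)*(-2 + q)) = -2*q/(2*o*(-2 + q)) = -2*q*1/(2*o*(-2 + q)) = -q/(o*(-2 + q)))
(-138/251 - 300/n)*K(-6, -7) = (-138/251 - 300/413/407)*(-1*(-6)/(-7*(-2 - 6))) = (-138*1/251 - 300*407/413)*(-1*(-6)*(-1/7)/(-8)) = (-138/251 - 122100/413)*(-1*(-6)*(-1/7)*(-1/8)) = -30704094/103663*3/28 = -46056141/1451282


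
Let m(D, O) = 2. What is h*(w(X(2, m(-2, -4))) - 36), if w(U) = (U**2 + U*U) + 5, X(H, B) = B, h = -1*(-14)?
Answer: -322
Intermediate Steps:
h = 14
w(U) = 5 + 2*U**2 (w(U) = (U**2 + U**2) + 5 = 2*U**2 + 5 = 5 + 2*U**2)
h*(w(X(2, m(-2, -4))) - 36) = 14*((5 + 2*2**2) - 36) = 14*((5 + 2*4) - 36) = 14*((5 + 8) - 36) = 14*(13 - 36) = 14*(-23) = -322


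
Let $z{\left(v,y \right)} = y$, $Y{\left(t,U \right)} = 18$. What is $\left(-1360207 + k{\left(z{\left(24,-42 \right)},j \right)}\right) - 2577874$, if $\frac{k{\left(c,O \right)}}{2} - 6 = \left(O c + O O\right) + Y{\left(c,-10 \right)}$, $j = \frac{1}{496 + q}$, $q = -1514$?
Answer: $- \frac{2040539012589}{518162} \approx -3.938 \cdot 10^{6}$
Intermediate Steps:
$j = - \frac{1}{1018}$ ($j = \frac{1}{496 - 1514} = \frac{1}{-1018} = - \frac{1}{1018} \approx -0.00098232$)
$k{\left(c,O \right)} = 48 + 2 O^{2} + 2 O c$ ($k{\left(c,O \right)} = 12 + 2 \left(\left(O c + O O\right) + 18\right) = 12 + 2 \left(\left(O c + O^{2}\right) + 18\right) = 12 + 2 \left(\left(O^{2} + O c\right) + 18\right) = 12 + 2 \left(18 + O^{2} + O c\right) = 12 + \left(36 + 2 O^{2} + 2 O c\right) = 48 + 2 O^{2} + 2 O c$)
$\left(-1360207 + k{\left(z{\left(24,-42 \right)},j \right)}\right) - 2577874 = \left(-1360207 + \left(48 + 2 \left(- \frac{1}{1018}\right)^{2} + 2 \left(- \frac{1}{1018}\right) \left(-42\right)\right)\right) - 2577874 = \left(-1360207 + \left(48 + 2 \cdot \frac{1}{1036324} + \frac{42}{509}\right)\right) - 2577874 = \left(-1360207 + \left(48 + \frac{1}{518162} + \frac{42}{509}\right)\right) - 2577874 = \left(-1360207 + \frac{24914533}{518162}\right) - 2577874 = - \frac{704782665001}{518162} - 2577874 = - \frac{2040539012589}{518162}$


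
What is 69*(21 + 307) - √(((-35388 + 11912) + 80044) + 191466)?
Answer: 22632 - √248034 ≈ 22134.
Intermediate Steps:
69*(21 + 307) - √(((-35388 + 11912) + 80044) + 191466) = 69*328 - √((-23476 + 80044) + 191466) = 22632 - √(56568 + 191466) = 22632 - √248034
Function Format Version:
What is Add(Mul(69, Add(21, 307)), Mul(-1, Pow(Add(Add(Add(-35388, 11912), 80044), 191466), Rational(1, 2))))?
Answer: Add(22632, Mul(-1, Pow(248034, Rational(1, 2)))) ≈ 22134.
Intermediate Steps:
Add(Mul(69, Add(21, 307)), Mul(-1, Pow(Add(Add(Add(-35388, 11912), 80044), 191466), Rational(1, 2)))) = Add(Mul(69, 328), Mul(-1, Pow(Add(Add(-23476, 80044), 191466), Rational(1, 2)))) = Add(22632, Mul(-1, Pow(Add(56568, 191466), Rational(1, 2)))) = Add(22632, Mul(-1, Pow(248034, Rational(1, 2))))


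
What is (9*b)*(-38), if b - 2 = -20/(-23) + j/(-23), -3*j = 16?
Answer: -24396/23 ≈ -1060.7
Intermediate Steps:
j = -16/3 (j = -1/3*16 = -16/3 ≈ -5.3333)
b = 214/69 (b = 2 + (-20/(-23) - 16/3/(-23)) = 2 + (-20*(-1/23) - 16/3*(-1/23)) = 2 + (20/23 + 16/69) = 2 + 76/69 = 214/69 ≈ 3.1014)
(9*b)*(-38) = (9*(214/69))*(-38) = (642/23)*(-38) = -24396/23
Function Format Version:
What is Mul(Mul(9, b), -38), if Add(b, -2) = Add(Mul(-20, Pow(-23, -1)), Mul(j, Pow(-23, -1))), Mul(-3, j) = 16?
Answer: Rational(-24396, 23) ≈ -1060.7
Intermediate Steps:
j = Rational(-16, 3) (j = Mul(Rational(-1, 3), 16) = Rational(-16, 3) ≈ -5.3333)
b = Rational(214, 69) (b = Add(2, Add(Mul(-20, Pow(-23, -1)), Mul(Rational(-16, 3), Pow(-23, -1)))) = Add(2, Add(Mul(-20, Rational(-1, 23)), Mul(Rational(-16, 3), Rational(-1, 23)))) = Add(2, Add(Rational(20, 23), Rational(16, 69))) = Add(2, Rational(76, 69)) = Rational(214, 69) ≈ 3.1014)
Mul(Mul(9, b), -38) = Mul(Mul(9, Rational(214, 69)), -38) = Mul(Rational(642, 23), -38) = Rational(-24396, 23)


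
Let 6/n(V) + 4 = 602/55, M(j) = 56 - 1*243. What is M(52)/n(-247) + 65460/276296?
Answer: -224037803/1036110 ≈ -216.23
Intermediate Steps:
M(j) = -187 (M(j) = 56 - 243 = -187)
n(V) = 165/191 (n(V) = 6/(-4 + 602/55) = 6/(382/55) = 6*(55/382) = 165/191)
M(52)/n(-247) + 65460/276296 = -187/165/191 + 65460/276296 = -187*191/165 + 65460*(1/276296) = -3247/15 + 16365/69074 = -224037803/1036110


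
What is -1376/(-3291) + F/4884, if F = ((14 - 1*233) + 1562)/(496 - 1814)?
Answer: 983671811/2353837288 ≈ 0.41790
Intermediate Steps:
F = -1343/1318 (F = ((14 - 233) + 1562)/(-1318) = (-219 + 1562)*(-1/1318) = 1343*(-1/1318) = -1343/1318 ≈ -1.0190)
-1376/(-3291) + F/4884 = -1376/(-3291) - 1343/1318/4884 = -1376*(-1/3291) - 1343/1318*1/4884 = 1376/3291 - 1343/6437112 = 983671811/2353837288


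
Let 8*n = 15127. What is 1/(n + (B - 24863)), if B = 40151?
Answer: 8/137431 ≈ 5.8211e-5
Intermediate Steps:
n = 15127/8 (n = (1/8)*15127 = 15127/8 ≈ 1890.9)
1/(n + (B - 24863)) = 1/(15127/8 + (40151 - 24863)) = 1/(15127/8 + 15288) = 1/(137431/8) = 8/137431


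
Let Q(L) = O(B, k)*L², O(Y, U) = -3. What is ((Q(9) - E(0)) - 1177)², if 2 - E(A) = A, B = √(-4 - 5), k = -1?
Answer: 2022084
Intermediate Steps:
B = 3*I (B = √(-9) = 3*I ≈ 3.0*I)
E(A) = 2 - A
Q(L) = -3*L²
((Q(9) - E(0)) - 1177)² = ((-3*9² - (2 - 1*0)) - 1177)² = ((-3*81 - (2 + 0)) - 1177)² = ((-243 - 1*2) - 1177)² = ((-243 - 2) - 1177)² = (-245 - 1177)² = (-1422)² = 2022084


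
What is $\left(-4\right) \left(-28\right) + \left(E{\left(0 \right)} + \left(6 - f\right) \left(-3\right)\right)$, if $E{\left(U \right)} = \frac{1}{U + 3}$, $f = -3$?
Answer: $\frac{256}{3} \approx 85.333$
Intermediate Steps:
$E{\left(U \right)} = \frac{1}{3 + U}$
$\left(-4\right) \left(-28\right) + \left(E{\left(0 \right)} + \left(6 - f\right) \left(-3\right)\right) = \left(-4\right) \left(-28\right) + \left(\frac{1}{3 + 0} + \left(6 - -3\right) \left(-3\right)\right) = 112 + \left(\frac{1}{3} + \left(6 + 3\right) \left(-3\right)\right) = 112 + \left(\frac{1}{3} + 9 \left(-3\right)\right) = 112 + \left(\frac{1}{3} - 27\right) = 112 - \frac{80}{3} = \frac{256}{3}$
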